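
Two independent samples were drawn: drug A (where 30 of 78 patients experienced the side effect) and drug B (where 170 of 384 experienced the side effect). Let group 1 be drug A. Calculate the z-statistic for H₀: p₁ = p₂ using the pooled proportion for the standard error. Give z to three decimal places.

z = -0.944

Sample proportions: p̂₁ = 30/78 = 0.38462 and p̂₂ = 170/384 = 0.44271.
Pooling: p̂ = 200/462 = 0.43290.
SE = √[p̂(1−p̂)(1/n₁+1/n₂)] = √[0.43290·0.56710·(1/78+1/384)] ≈ 0.061536.
z = -0.05809/0.061536 = -0.944.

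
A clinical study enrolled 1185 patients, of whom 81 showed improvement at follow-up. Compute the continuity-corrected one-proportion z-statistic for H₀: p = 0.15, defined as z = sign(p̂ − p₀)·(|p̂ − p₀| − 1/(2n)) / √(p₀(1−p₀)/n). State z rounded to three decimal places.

z = -7.830

Sample proportion p̂ = 81/1185 = 0.06835. p̂ − p₀ = -0.081646.
1/(2n) = 0.000422.
Corrected numerator: |-0.081646| − 0.000422 = 0.081224.
SE₀ = √(0.15·0.85/1185) = 0.010373.
z = (−)0.081224/0.010373 = -7.830.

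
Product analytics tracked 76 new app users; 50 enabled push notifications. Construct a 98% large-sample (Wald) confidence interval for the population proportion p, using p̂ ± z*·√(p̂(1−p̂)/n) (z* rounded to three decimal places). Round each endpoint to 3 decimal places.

With x = 50 successes in n = 76, p̂ = 0.65789.
Standard error of p̂: √(0.225069/76) = √0.002961438 = 0.054419.
The 98% critical value is z* = 2.326.
Margin of error: 2.326 × 0.054419 = 0.12658.
Interval: 0.65789 ± 0.12658 → (0.531, 0.784).

(0.531, 0.784)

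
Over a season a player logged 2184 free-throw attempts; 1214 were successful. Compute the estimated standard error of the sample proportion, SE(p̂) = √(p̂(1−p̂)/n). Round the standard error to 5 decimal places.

SE = 0.01063

p̂ = 1214/2184 = 0.55586.
p̂(1−p̂) = 0.246880.
SE = √(0.246880/2184) = √0.000113040 = 0.01063.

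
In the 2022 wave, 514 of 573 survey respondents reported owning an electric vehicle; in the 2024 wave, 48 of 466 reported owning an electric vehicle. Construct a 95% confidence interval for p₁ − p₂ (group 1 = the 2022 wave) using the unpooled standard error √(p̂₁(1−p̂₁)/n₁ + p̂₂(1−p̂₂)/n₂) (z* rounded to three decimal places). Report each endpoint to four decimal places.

(0.7569, 0.8312)

p̂₁ = 0.89703, p̂₂ = 0.10300, so the observed difference is 0.79403.
Unpooled SE = √(p̂₁(1−p̂₁)/n₁ + p̂₂(1−p̂₂)/n₂) = √(0.000161195 + 0.000198271) = 0.018960.
For 95% confidence, z* = 1.960. Margin of error = 0.03716.
Interval: 0.79403 ± 0.03716 → (0.7569, 0.8312).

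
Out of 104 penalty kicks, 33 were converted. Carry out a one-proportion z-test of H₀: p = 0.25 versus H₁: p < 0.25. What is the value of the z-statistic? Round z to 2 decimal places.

z = 1.59

Sample proportion p̂ = 33/104 = 0.31731.
Null standard error: √(0.25·0.75/104) = √0.001802885 = 0.042460.
z = (0.31731 − 0.25)/0.042460 = 0.06731/0.042460 = 1.59.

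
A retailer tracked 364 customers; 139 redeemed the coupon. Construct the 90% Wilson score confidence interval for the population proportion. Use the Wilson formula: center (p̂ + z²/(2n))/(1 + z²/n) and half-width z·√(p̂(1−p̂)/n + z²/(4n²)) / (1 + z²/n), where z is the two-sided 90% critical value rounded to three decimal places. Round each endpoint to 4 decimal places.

(0.3410, 0.4245)

p̂ = 139/364 = 0.38187; z = 1.645, so z² = 2.706025.
Denominator 1 + z²/n = 1 + 2.706025/364 = 1.007434.
Center = (0.38187 + 0.003717)/1.007434 = 0.38274.
Radicand: p̂(1−p̂)/n + z²/(4n²) = 0.000648475 + 0.000005106 = 0.000653581.
Half-width = 1.645·√0.000653581/1.007434 = 0.04174.
Interval: 0.38274 ± 0.04174 → (0.3410, 0.4245).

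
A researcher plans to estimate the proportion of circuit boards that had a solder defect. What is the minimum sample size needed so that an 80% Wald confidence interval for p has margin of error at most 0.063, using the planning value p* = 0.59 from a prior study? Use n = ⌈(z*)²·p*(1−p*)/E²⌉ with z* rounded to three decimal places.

z* = 1.282 at the 80% level.
p*(1−p*) = 0.59·0.41 = 0.2419.
Required n before rounding: 1.643524 × 0.2419 / 0.063² = 100.168.
⌈100.168⌉ = 101.

n = 101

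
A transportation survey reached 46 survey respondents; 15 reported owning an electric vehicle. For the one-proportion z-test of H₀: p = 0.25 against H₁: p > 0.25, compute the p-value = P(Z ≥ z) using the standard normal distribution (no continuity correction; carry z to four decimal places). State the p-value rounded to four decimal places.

p-value = 0.1167

The sample proportion is 15/46 = 0.32609.
Null standard error: √(0.25·0.75/46) = √0.004076087 = 0.063844.
Test statistic (full precision, shown to 4 dp): z = (15/46 − 0.25)/SE₀ ≈ 1.1918.
p-value = P(Z ≥ z) with z = 1.1918 → 0.1167.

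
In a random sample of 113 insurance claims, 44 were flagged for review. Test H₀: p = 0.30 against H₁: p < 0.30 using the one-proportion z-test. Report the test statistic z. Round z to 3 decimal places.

Sample proportion p̂ = 44/113 = 0.38938.
Under H₀, SE = √(p₀(1−p₀)/n) = √(0.30·0.70/113) = √0.001858407 = 0.043109.
Test statistic: z = 0.08938/0.043109 = 2.073.

z = 2.073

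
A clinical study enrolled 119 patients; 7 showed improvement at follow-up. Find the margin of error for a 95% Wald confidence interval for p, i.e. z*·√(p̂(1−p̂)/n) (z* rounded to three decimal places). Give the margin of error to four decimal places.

Sample proportion p̂ = 7/119 = 0.05882.
SE = √(p̂(1−p̂)/n) = √(0.055363/119) = 0.021569.
z* = 1.960 at the 95% level.
ME = 1.960·0.021569 = 0.0423.

ME = 0.0423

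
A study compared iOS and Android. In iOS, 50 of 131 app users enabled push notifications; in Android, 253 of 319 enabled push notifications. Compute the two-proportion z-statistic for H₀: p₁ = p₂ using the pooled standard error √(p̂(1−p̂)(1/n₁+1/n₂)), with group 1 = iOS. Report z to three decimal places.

Sample proportions: p̂₁ = 50/131 = 0.38168 and p̂₂ = 253/319 = 0.79310.
Pooling: p̂ = 303/450 = 0.67333.
Pooled SE = √[0.2199556·0.01076838] ≈ 0.048668.
z = (p̂₁ − p̂₂)/SE = (0.38168 − 0.79310)/0.048668 = -0.41142/0.048668 = -8.454.

z = -8.454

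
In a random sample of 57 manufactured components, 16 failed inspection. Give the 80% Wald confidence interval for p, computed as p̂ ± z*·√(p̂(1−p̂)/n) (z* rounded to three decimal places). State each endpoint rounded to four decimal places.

Sample proportion p̂ = 16/57 = 0.28070.
SE = √(p̂(1−p̂)/n) = √(0.201908/57) = 0.059517.
z* = 1.282 at the 80% level.
Margin = 1.282·0.059517 = 0.07630.
CI: 0.28070 ± 0.07630 = (0.2044, 0.3570).

(0.2044, 0.3570)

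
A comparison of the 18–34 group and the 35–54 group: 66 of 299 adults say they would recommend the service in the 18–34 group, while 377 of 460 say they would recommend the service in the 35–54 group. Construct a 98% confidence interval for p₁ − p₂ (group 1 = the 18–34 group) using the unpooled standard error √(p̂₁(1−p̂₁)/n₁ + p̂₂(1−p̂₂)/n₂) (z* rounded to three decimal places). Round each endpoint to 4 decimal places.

(-0.6685, -0.5292)

p̂₁ = 66/299 = 0.22074, p̂₂ = 377/460 = 0.81957; p̂₁ − p̂₂ = -0.59883.
SE = √(0.000575289 + 0.000321474) = √0.000896763 = 0.029946.
z* = 2.326 at the 98% level. Margin = 2.326·0.029946 = 0.06965.
Interval: -0.59883 ± 0.06965 → (-0.6685, -0.5292).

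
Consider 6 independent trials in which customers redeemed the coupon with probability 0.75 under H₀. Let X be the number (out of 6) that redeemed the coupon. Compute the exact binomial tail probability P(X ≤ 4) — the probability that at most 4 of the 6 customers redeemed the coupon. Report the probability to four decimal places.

X ~ Binomial(n=6, p=0.75).
P(X ≤ 4) = Σ_{j=0}^{4} C(6,j)·0.75^j·0.25^{6−j}.
= 0.000244 + 0.004395 + 0.032959 + 0.131836 + 0.296631 = 0.4661.

P = 0.4661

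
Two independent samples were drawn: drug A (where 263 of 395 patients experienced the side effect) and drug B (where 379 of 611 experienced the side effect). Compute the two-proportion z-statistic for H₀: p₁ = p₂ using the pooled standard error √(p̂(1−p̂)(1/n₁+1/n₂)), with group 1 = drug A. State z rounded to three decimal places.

z = 1.468

p̂₁ = 263/395 = 0.66582, p̂₂ = 379/611 = 0.62029.
Pooled p̂ = (263+379)/(395+611) = 642/1006 = 0.63817.
SE = √[p̂(1−p̂)(1/n₁+1/n₂)] = √[0.63817·0.36183·(1/395+1/611)] ≈ 0.031024.
z = 0.04553/0.031024 = 1.468.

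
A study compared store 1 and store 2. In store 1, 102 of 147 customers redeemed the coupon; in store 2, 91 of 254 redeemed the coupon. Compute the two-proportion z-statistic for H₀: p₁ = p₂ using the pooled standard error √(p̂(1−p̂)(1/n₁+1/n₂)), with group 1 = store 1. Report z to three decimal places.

p̂₁ = 102/147 = 0.69388, p̂₂ = 91/254 = 0.35827.
Pooled p̂ = (102+91)/(147+254) = 193/401 = 0.48130.
SE = √[p̂(1−p̂)(1/n₁+1/n₂)] = √[0.48130·0.51870·(1/147+1/254)] ≈ 0.051780.
z = 0.33561/0.051780 = 6.481.

z = 6.481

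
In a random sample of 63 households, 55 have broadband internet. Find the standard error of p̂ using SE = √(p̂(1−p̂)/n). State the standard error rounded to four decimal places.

Sample proportion p̂ = 55/63 = 0.87302.
p̂(1−p̂) = 0.87302·0.12698 = 0.110856.
SE = √(0.110856/63) = 0.0419.

SE = 0.0419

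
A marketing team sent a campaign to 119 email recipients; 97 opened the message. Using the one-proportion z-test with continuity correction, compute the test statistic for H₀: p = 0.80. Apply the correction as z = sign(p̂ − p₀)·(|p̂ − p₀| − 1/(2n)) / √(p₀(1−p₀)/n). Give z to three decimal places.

z = 0.298

With x = 97 successes in n = 119, p̂ = 0.81513. p̂ − p₀ = 0.015126.
1/(2n) = 0.004202.
Corrected numerator: |0.015126| − 0.004202 = 0.010924.
Null standard error: √(0.80·0.20/119) = √0.001344538 = 0.036668.
z = +0.010924/0.036668 = 0.298.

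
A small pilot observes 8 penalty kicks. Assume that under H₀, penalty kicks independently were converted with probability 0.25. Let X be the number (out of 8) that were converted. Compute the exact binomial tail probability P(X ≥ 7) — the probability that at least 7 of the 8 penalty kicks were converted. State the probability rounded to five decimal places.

X ~ Binomial(n=8, p=0.25).
P(X ≥ 7) = C(8,7)·0.25^7·0.75^1 + C(8,8)·0.25^8·0.75^0.
= 0.000366 + 0.000015 = 0.00038.

P = 0.00038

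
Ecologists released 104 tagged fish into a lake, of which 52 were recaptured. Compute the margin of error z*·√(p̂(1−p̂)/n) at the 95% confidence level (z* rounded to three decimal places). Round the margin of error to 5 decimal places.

The sample proportion is 52/104 = 0.50000.
SE(p̂) = √(0.50000·0.50000/104) = 0.049029.
For 95% confidence, z* = 1.960.
So ME = 0.09610.

ME = 0.09610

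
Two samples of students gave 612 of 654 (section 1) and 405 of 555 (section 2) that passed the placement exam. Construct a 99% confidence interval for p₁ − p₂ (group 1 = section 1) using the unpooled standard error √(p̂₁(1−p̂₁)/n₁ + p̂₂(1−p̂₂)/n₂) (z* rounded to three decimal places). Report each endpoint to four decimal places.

(0.1516, 0.2605)

p̂₁ = 612/654 = 0.93578, p̂₂ = 405/555 = 0.72973; p̂₁ − p̂₂ = 0.20605.
Unpooled SE = √(p̂₁(1−p̂₁)/n₁ + p̂₂(1−p̂₂)/n₂) = √(0.000091890 + 0.000355359) = 0.021148.
The 99% critical value is z* = 2.576. Margin of error = 0.05448.
CI: 0.20605 ± 0.05448 = (0.1516, 0.2605).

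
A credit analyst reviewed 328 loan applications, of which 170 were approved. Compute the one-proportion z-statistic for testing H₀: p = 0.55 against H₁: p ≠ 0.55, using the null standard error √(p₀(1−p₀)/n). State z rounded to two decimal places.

p̂ = 170/328 = 0.51829.
Under H₀, SE = √(p₀(1−p₀)/n) = √(0.55·0.45/328) = √0.000754573 = 0.027469.
Test statistic: z = -0.03171/0.027469 = -1.15.

z = -1.15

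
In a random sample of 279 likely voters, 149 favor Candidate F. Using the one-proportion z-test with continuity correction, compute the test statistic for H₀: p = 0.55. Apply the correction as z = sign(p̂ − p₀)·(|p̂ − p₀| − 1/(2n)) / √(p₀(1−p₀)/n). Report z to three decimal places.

Sample proportion p̂ = 149/279 = 0.53405. p̂ − p₀ = -0.015950.
1/(2n) = 0.001792.
Corrected numerator: |-0.015950| − 0.001792 = 0.014158.
Under H₀, SE = √(p₀(1−p₀)/n) = √(0.55·0.45/279) = √0.000887097 = 0.029784.
z = (−)0.014158/0.029784 = -0.475.

z = -0.475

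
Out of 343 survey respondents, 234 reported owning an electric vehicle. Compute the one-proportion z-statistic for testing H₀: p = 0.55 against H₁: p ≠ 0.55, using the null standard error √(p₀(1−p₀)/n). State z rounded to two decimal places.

z = 4.92

With x = 234 successes in n = 343, p̂ = 0.68222.
Under H₀, SE = √(p₀(1−p₀)/n) = √(0.55·0.45/343) = √0.000721574 = 0.026862.
z = (0.68222 − 0.55)/0.026862 = 0.13222/0.026862 = 4.92.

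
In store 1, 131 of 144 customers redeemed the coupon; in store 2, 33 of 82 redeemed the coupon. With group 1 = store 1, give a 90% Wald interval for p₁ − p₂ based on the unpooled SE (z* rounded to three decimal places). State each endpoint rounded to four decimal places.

(0.4099, 0.6046)

p̂₁ = 0.90972, p̂₂ = 0.40244, so the observed difference is 0.50728.
Unpooled SE = √(p̂₁(1−p̂₁)/n₁ + p̂₂(1−p̂₂)/n₂) = √(0.000570331 + 0.002932706) = 0.059186.
z* = 1.645 at the 90% level. Margin of error = 0.09736.
Interval: 0.50728 ± 0.09736 → (0.4099, 0.6046).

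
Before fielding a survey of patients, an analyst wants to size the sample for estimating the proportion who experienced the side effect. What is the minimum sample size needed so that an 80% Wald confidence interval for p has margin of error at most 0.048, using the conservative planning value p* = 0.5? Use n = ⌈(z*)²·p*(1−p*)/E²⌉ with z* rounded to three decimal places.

n = 179

The 80% critical value is z* = 1.282.
p*(1−p*) = 0.50·0.50 = 0.2500.
(z*)²·p*(1−p*)/E² = 1.643524·0.2500/0.002304 = 178.334.
Rounding up, n = 179.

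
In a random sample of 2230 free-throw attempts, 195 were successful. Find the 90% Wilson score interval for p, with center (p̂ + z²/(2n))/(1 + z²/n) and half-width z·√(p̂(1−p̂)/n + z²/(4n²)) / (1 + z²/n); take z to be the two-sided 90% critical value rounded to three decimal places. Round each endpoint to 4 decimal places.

(0.0781, 0.0978)

Here p̂ = 195/2230 = 0.08744 and z = 1.645 (z² = 2.706025).
1 + z²/n = 1.001213.
Center = (0.08744 + 0.000607)/1.001213 = 0.08794.
Radicand: p̂(1−p̂)/n + z²/(4n²) = 0.000035784 + 0.000000136 = 0.000035920.
Half-width = z·√(radicand)/denom = 1.645·0.005993/1.001213 = 0.00985.
CI: 0.08794 ± 0.00985 = (0.0781, 0.0978).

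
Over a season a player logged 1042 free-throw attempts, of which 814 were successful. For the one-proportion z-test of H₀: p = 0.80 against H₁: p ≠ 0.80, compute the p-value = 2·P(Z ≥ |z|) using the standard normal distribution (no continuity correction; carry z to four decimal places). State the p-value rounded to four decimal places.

p-value = 0.1290

p̂ = 814/1042 = 0.78119.
SE₀ = √(0.80·0.20/1042) = 0.012392.
Test statistic (full precision, shown to 4 dp): z = (814/1042 − 0.80)/SE₀ ≈ -1.5180.
From the standard normal, 2·P(Z ≥ |z|) = 0.1290.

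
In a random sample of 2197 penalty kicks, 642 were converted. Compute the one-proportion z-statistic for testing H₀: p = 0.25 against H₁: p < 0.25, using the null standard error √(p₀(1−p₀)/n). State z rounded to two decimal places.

z = 4.57

With x = 642 successes in n = 2197, p̂ = 0.29222.
Null standard error: √(0.25·0.75/2197) = √0.000085344 = 0.009238.
z = (p̂ − p₀)/SE = (0.29222 − 0.25)/0.009238 = 4.57.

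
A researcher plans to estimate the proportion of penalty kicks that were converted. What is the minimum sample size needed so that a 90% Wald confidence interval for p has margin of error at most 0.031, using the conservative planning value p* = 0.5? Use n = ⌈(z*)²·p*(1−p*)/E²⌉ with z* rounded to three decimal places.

z* = 1.645 at the 90% level.
p*(1−p*) = 0.50·0.50 = 0.2500.
Required n before rounding: 2.706025 × 0.2500 / 0.031² = 703.961.
⌈703.961⌉ = 704.

n = 704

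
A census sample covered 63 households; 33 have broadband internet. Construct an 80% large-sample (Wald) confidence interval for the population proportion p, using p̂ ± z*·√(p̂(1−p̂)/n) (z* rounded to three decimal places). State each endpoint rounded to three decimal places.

(0.443, 0.604)

p̂ = 33/63 = 0.52381.
Standard error of p̂: √(0.249433/63) = √0.003959256 = 0.062923.
For 80% confidence, z* = 1.282.
Margin of error: 1.282 × 0.062923 = 0.08067.
So the interval runs from 0.443 to 0.604.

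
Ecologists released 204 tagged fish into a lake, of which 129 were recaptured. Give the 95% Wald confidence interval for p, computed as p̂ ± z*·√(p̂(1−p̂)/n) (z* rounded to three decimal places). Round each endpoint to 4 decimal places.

With x = 129 successes in n = 204, p̂ = 0.63235.
SE = √(p̂(1−p̂)/n) = √(0.232483/204) = 0.033758.
z* = 1.960 at the 95% level.
Margin of error: 1.960 × 0.033758 = 0.06617.
So the interval runs from 0.5662 to 0.6985.

(0.5662, 0.6985)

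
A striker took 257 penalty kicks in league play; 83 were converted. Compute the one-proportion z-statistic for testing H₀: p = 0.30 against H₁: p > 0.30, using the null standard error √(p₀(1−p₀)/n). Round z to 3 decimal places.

z = 0.803

With x = 83 successes in n = 257, p̂ = 0.32296.
SE₀ = √(0.30·0.70/257) = 0.028585.
Test statistic: z = 0.02296/0.028585 = 0.803.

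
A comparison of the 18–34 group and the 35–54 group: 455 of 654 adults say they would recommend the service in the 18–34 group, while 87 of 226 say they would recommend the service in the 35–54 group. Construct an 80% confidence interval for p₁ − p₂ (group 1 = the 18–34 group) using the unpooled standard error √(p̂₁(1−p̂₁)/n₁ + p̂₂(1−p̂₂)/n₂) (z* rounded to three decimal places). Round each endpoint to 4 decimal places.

p̂₁ = 455/654 = 0.69572, p̂₂ = 87/226 = 0.38496; p̂₁ − p̂₂ = 0.31076.
SE = √(0.000323691 + 0.001047632) = √0.001371323 = 0.037031.
The 80% critical value is z* = 1.282. Margin = 1.282·0.037031 = 0.04747.
CI: 0.31076 ± 0.04747 = (0.2633, 0.3582).

(0.2633, 0.3582)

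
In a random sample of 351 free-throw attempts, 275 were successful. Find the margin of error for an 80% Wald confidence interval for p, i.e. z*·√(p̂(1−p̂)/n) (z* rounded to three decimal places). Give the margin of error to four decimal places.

The sample proportion is 275/351 = 0.78348.
Standard error of p̂: √(0.169641/351) = √0.000483309 = 0.021984.
The 80% critical value is z* = 1.282.
ME = 1.282·0.021984 = 0.0282.

ME = 0.0282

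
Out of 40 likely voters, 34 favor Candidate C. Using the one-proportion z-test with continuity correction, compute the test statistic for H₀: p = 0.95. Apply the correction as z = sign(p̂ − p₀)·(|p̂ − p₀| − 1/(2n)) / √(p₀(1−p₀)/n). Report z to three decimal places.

With x = 34 successes in n = 40, p̂ = 0.85000. p̂ − p₀ = -0.100000.
1/(2n) = 0.012500.
Corrected numerator: |-0.100000| − 0.012500 = 0.087500.
Null standard error: √(0.95·0.05/40) = √0.001187500 = 0.034460.
z = −0.087500/0.034460 = -2.539.

z = -2.539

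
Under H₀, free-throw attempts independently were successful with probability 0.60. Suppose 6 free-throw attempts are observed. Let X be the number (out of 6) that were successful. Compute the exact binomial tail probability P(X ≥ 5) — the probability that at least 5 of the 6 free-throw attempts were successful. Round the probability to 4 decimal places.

P = 0.2333

X ~ Binomial(n=6, p=0.60).
P(X ≥ 5) = C(6,5)·0.60^5·0.40^1 + C(6,6)·0.60^6·0.40^0.
= 0.186624 + 0.046656 = 0.2333.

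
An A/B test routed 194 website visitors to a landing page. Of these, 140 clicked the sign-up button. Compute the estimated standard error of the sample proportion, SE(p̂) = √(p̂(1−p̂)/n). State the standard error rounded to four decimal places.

SE = 0.0322

The sample proportion is 140/194 = 0.72165.
p̂(1−p̂) = 0.200871.
SE = √(0.200871/194) = √0.001035418 = 0.0322.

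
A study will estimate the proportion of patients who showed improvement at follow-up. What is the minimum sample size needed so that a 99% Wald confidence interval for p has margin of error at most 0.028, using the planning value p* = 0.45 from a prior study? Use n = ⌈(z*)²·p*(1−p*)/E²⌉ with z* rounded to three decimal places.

For 99% confidence, z* = 2.576.
p*(1−p*) = 0.45·0.55 = 0.2475.
Required n before rounding: 6.635776 × 0.2475 / 0.028² = 2094.840.
⌈2094.840⌉ = 2095.

n = 2095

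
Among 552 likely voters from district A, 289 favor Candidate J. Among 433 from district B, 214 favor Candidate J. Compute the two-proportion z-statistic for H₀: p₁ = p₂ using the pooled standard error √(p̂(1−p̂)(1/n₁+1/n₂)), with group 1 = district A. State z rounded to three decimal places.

Sample proportions: p̂₁ = 289/552 = 0.52355 and p̂₂ = 214/433 = 0.49423.
Pooled p̂ = (289+214)/(552+433) = 503/985 = 0.51066.
SE = √[p̂(1−p̂)(1/n₁+1/n₂)] = √[0.51066·0.48934·(1/552+1/433)] ≈ 0.032090.
z = 0.02932/0.032090 = 0.914.

z = 0.914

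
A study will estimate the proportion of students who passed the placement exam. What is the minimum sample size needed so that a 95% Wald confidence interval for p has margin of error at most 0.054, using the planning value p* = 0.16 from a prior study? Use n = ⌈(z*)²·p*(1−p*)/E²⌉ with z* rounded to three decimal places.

n = 178

z* = 1.960 at the 95% level.
p*(1−p*) = 0.16·0.84 = 0.1344.
(z*)²·p*(1−p*)/E² = 3.841600·0.1344/0.002916 = 177.061.
Rounding up, n = 178.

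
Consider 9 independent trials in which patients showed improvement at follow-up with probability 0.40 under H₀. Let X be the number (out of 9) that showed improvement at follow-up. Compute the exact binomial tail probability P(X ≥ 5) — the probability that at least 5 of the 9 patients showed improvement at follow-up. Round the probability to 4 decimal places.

X ~ Binomial(n=9, p=0.40).
P(X ≥ 5) = Σ_{j=5}^{9} C(9,j)·0.40^j·0.60^{9−j}.
= 0.167215 + 0.074318 + 0.021234 + 0.003539 + 0.000262 = 0.2666.

P = 0.2666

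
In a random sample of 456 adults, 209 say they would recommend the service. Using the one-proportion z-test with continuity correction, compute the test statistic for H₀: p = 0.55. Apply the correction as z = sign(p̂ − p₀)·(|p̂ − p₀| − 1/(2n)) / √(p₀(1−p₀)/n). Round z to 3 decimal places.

z = -3.888

p̂ = 209/456 = 0.45833. p̂ − p₀ = -0.091667.
Continuity correction 1/(2n) = 1/912 = 0.001096.
Corrected numerator: |-0.091667| − 0.001096 = 0.090571.
SE₀ = √(0.55·0.45/456) = 0.023297.
z = −0.090571/0.023297 = -3.888.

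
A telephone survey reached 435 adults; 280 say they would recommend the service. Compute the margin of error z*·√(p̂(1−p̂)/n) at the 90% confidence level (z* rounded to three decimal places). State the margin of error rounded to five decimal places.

ME = 0.03777

Sample proportion p̂ = 280/435 = 0.64368.
SE = √(p̂(1−p̂)/n) = √(0.229357/435) = 0.022962.
z* = 1.645 at the 90% level.
ME = 1.645·0.022962 = 0.03777.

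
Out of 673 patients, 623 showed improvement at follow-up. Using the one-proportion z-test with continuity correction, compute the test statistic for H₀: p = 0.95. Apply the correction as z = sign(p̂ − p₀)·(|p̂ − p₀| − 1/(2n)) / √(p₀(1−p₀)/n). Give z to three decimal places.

The sample proportion is 623/673 = 0.92571. p̂ − p₀ = -0.024294.
Continuity correction 1/(2n) = 1/1346 = 0.000743.
Corrected numerator: |-0.024294| − 0.000743 = 0.023551.
Under H₀, SE = √(p₀(1−p₀)/n) = √(0.95·0.05/673) = √0.000070579 = 0.008401.
z = (−)0.023551/0.008401 = -2.803.

z = -2.803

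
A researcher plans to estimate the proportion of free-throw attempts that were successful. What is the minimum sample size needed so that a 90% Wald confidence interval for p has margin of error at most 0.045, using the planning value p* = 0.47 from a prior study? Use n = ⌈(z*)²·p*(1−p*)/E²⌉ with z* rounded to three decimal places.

n = 333

For 90% confidence, z* = 1.645.
p*(1−p*) = 0.47·0.53 = 0.2491.
(z*)²·p*(1−p*)/E² = 2.706025·0.2491/0.002025 = 332.874.
Rounding up, n = 333.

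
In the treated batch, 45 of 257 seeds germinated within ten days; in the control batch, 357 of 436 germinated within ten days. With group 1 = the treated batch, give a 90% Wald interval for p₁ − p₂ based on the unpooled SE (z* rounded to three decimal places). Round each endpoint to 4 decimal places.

(-0.6931, -0.5943)

p̂₁ = 0.17510, p̂₂ = 0.81881, so the observed difference is -0.64371.
Unpooled SE = √(p̂₁(1−p̂₁)/n₁ + p̂₂(1−p̂₂)/n₂) = √(0.000562016 + 0.000340280) = 0.030038.
The 90% critical value is z* = 1.645. Margin = 1.645·0.030038 = 0.04941.
So the interval runs from -0.6931 to -0.5943.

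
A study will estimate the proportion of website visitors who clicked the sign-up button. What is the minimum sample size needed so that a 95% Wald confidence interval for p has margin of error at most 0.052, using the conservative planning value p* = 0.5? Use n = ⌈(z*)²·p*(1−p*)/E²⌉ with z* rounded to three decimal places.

The 95% critical value is z* = 1.960.
p*(1−p*) = 0.50·0.50 = 0.2500.
Required n before rounding: 3.841600 × 0.2500 / 0.052² = 355.178.
⌈355.178⌉ = 356.

n = 356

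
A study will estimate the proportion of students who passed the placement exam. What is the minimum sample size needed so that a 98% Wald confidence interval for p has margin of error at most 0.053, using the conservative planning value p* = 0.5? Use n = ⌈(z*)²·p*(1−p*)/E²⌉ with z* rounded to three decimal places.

n = 482

For 98% confidence, z* = 2.326.
p*(1−p*) = 0.2500.
(z*)²·p*(1−p*)/E² = 5.410276·0.2500/0.002809 = 481.513.
⌈481.513⌉ = 482.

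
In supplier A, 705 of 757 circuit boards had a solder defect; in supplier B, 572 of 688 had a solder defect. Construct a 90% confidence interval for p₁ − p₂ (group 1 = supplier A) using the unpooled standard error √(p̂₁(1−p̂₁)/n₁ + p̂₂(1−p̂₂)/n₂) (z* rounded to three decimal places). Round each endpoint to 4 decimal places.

p̂₁ = 0.93131, p̂₂ = 0.83140, so the observed difference is 0.09991.
SE = √(0.000084509 + 0.000203746) = √0.000288255 = 0.016978.
The 90% critical value is z* = 1.645. Margin = 1.645·0.016978 = 0.02793.
So the interval runs from 0.0720 to 0.1278.

(0.0720, 0.1278)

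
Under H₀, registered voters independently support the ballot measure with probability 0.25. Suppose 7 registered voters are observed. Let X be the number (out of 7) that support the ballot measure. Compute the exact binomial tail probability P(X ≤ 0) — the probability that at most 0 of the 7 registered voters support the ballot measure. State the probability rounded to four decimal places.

P = 0.1335

X is binomial with n = 7 and p = 0.25.
P(X ≤ 0) = C(7,0)·0.25^0·0.75^7.
= 0.133484 = 0.1335.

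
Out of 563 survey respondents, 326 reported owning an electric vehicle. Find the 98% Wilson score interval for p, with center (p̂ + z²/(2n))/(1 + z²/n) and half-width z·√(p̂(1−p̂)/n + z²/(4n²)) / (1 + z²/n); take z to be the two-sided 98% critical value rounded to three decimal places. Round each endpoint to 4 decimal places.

(0.5301, 0.6265)

p̂ = 326/563 = 0.57904; z = 2.326, so z² = 5.410276.
Denominator 1 + z²/n = 1 + 5.410276/563 = 1.009610.
Center = (0.57904 + 0.004805)/1.009610 = 0.57829.
Radicand: p̂(1−p̂)/n + z²/(4n²) = 0.000432953 + 0.000004267 = 0.000437220.
Half-width = 2.326·√0.000437220/1.009610 = 0.04817.
CI: 0.57829 ± 0.04817 = (0.5301, 0.6265).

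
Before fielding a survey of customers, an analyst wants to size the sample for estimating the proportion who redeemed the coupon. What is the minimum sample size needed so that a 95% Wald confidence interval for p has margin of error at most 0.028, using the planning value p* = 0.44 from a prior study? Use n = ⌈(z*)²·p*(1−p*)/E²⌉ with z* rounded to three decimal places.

n = 1208

The 95% critical value is z* = 1.960.
p*(1−p*) = 0.44·0.56 = 0.2464.
Required n before rounding: 3.841600 × 0.2464 / 0.028² = 1207.360.
⌈1207.360⌉ = 1208.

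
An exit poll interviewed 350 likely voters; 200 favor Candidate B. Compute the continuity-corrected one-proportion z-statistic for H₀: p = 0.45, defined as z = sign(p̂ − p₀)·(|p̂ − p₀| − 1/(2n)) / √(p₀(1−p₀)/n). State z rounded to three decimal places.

z = 4.513

p̂ = 200/350 = 0.57143. p̂ − p₀ = 0.121429.
Continuity correction 1/(2n) = 1/700 = 0.001429.
Corrected numerator: |0.121429| − 0.001429 = 0.120000.
Null standard error: √(0.45·0.55/350) = √0.000707143 = 0.026592.
z = +0.120000/0.026592 = 4.513.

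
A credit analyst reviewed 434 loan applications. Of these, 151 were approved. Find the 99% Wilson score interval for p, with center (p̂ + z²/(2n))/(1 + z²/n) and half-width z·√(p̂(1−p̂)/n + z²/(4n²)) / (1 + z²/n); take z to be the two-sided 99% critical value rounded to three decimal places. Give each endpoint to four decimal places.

p̂ = 151/434 = 0.34793; z = 2.576, so z² = 6.635776.
1 + z²/n = 1.015290.
Adjusted center: (0.34793 + z²/(2n))/1.015290 = 0.35022.
Radicand: p̂(1−p̂)/n + z²/(4n²) = 0.000522750 + 0.000008807 = 0.000531557.
Half-width = z·√(radicand)/denom = 2.576·0.023056/1.015290 = 0.05850.
So the interval runs from 0.2917 to 0.4087.

(0.2917, 0.4087)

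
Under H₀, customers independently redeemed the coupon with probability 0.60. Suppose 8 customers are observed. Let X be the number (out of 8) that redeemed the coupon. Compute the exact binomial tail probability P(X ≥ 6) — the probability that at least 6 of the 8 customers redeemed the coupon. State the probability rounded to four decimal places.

P = 0.3154

X ~ Binomial(n=8, p=0.60).
P(X ≥ 6) = C(8,6)·0.60^6·0.40^2 + C(8,7)·0.60^7·0.40^1 + C(8,8)·0.60^8·0.40^0.
= 0.209019 + 0.089580 + 0.016796 = 0.3154.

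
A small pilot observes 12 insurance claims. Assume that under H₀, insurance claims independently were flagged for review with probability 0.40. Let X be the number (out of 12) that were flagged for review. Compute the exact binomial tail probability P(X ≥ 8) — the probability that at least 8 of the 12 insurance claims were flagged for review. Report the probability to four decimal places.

X is binomial with n = 12 and p = 0.40.
P(X ≥ 8) = Σ_{j=8}^{12} C(12,j)·0.40^j·0.60^{12−j}.
= 0.042043 + 0.012457 + 0.002491 + 0.000302 + 0.000017 = 0.0573.

P = 0.0573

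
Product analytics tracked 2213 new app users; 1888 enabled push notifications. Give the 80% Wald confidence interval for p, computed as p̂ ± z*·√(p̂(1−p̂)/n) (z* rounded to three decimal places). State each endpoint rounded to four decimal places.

(0.8435, 0.8628)

Sample proportion p̂ = 1888/2213 = 0.85314.
SE = √(p̂(1−p̂)/n) = √(0.125292/2213) = 0.007524.
For 80% confidence, z* = 1.282.
Margin of error: 1.282 × 0.007524 = 0.00965.
So the interval runs from 0.8435 to 0.8628.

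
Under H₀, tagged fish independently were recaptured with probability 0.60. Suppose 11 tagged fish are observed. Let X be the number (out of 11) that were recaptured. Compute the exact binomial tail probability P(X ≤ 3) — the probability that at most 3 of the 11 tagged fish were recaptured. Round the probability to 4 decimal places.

P = 0.0293

X ~ Binomial(n=11, p=0.60).
P(X ≤ 3) = C(11,0)·0.60^0·0.40^11 + C(11,1)·0.60^1·0.40^10 + C(11,2)·0.60^2·0.40^9 + C(11,3)·0.60^3·0.40^8.
= 0.000042 + 0.000692 + 0.005190 + 0.023357 = 0.0293.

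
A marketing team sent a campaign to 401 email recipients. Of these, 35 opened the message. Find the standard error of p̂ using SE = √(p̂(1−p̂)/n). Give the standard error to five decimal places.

SE = 0.01409

Sample proportion p̂ = 35/401 = 0.08728.
p̂(1−p̂) = 0.079662.
Dividing by n and taking the root: √0.000198658 = 0.01409.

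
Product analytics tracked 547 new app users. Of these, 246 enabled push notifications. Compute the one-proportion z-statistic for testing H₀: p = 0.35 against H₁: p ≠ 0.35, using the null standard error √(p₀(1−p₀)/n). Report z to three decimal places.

z = 4.890

The sample proportion is 246/547 = 0.44973.
SE₀ = √(0.35·0.65/547) = 0.020394.
z = (p̂ − p₀)/SE = (0.44973 − 0.35)/0.020394 = 4.890.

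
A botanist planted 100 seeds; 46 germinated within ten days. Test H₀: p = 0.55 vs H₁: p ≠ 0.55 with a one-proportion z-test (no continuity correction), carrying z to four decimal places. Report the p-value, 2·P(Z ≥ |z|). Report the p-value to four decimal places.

p-value = 0.0704

With x = 46 successes in n = 100, p̂ = 0.46000.
SE₀ = √(0.55·0.45/100) = 0.049749.
z = (p̂ − p₀)/SE = (46/100 − 0.55)/0.049749 ≈ -1.8091.
From the standard normal, 2·P(Z ≥ |z|) = 0.0704.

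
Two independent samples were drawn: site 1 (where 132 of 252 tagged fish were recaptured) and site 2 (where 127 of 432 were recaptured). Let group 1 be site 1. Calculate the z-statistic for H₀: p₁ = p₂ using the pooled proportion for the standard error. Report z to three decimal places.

Sample proportions: p̂₁ = 132/252 = 0.52381 and p̂₂ = 127/432 = 0.29398.
Pooling: p̂ = 259/684 = 0.37865.
Pooled SE = √[0.2352754·0.00628307] ≈ 0.038448.
z = (p̂₁ − p̂₂)/SE = (0.52381 − 0.29398)/0.038448 = 0.22983/0.038448 = 5.978.

z = 5.978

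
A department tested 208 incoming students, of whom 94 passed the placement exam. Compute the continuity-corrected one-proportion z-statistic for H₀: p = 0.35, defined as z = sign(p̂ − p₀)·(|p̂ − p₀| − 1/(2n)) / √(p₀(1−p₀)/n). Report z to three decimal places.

z = 3.009

With x = 94 successes in n = 208, p̂ = 0.45192. p̂ − p₀ = 0.101923.
1/(2n) = 0.002404.
Corrected numerator: |0.101923| − 0.002404 = 0.099519.
Null standard error: √(0.35·0.65/208) = √0.001093750 = 0.033072.
z = +0.099519/0.033072 = 3.009.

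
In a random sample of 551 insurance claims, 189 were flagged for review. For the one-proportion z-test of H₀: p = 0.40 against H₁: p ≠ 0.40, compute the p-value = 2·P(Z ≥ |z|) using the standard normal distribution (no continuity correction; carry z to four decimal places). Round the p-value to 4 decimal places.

p-value = 0.0063

Sample proportion p̂ = 189/551 = 0.34301.
Under H₀, SE = √(p₀(1−p₀)/n) = √(0.40·0.60/551) = √0.000435572 = 0.020870.
Test statistic (full precision, shown to 4 dp): z = (189/551 − 0.40)/SE₀ ≈ -2.7305.
From the standard normal, 2·P(Z ≥ |z|) = 0.0063.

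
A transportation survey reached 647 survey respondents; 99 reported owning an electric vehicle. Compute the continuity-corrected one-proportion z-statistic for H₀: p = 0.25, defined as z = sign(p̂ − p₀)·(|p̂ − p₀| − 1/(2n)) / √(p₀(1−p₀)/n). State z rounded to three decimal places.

p̂ = 99/647 = 0.15301. p̂ − p₀ = -0.096986.
1/(2n) = 0.000773.
Corrected numerator: |-0.096986| − 0.000773 = 0.096213.
Under H₀, SE = √(p₀(1−p₀)/n) = √(0.25·0.75/647) = √0.000289799 = 0.017023.
z = −0.096213/0.017023 = -5.652.

z = -5.652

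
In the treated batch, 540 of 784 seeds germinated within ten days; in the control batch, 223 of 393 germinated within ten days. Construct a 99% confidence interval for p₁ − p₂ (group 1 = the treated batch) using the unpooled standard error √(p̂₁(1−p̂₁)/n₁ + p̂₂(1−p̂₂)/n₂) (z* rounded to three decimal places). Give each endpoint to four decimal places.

p̂₁ = 0.68878, p̂₂ = 0.56743, so the observed difference is 0.12135.
SE = √(0.000273423 + 0.000624563) = √0.000897986 = 0.029966.
For 99% confidence, z* = 2.576. Margin = 2.576·0.029966 = 0.07719.
Interval: 0.12135 ± 0.07719 → (0.0442, 0.1985).

(0.0442, 0.1985)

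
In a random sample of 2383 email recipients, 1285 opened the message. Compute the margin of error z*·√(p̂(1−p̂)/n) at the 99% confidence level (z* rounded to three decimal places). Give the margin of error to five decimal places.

ME = 0.02630

The sample proportion is 1285/2383 = 0.53924.
SE(p̂) = √(0.53924·0.46076/2383) = 0.010211.
The 99% critical value is z* = 2.576.
ME = 2.576·0.010211 = 0.02630.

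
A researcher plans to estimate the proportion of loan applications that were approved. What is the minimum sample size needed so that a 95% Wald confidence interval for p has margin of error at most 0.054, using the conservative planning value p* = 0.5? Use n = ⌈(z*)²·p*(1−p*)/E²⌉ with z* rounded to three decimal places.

The 95% critical value is z* = 1.960.
p*(1−p*) = 0.50·0.50 = 0.2500.
(z*)²·p*(1−p*)/E² = 3.841600·0.2500/0.002916 = 329.355.
⌈329.355⌉ = 330.

n = 330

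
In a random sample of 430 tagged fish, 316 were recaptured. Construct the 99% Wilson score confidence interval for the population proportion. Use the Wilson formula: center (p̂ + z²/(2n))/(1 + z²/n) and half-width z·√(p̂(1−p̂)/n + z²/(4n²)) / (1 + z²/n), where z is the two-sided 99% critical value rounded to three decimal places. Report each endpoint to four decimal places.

Here p̂ = 316/430 = 0.73488 and z = 2.576 (z² = 6.635776).
Denominator 1 + z²/n = 1 + 6.635776/430 = 1.015432.
Adjusted center: (0.73488 + z²/(2n))/1.015432 = 0.73131.
Radicand: p̂(1−p̂)/n + z²/(4n²) = 0.000453092 + 0.000008972 = 0.000462064.
Half-width = z·√(radicand)/denom = 2.576·0.021496/1.015432 = 0.05453.
CI: 0.73131 ± 0.05453 = (0.6768, 0.7858).

(0.6768, 0.7858)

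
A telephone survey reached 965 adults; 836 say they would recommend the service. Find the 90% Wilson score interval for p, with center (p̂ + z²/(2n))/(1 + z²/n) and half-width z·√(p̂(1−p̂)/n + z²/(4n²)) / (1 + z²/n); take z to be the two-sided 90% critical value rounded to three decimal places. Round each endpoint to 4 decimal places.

Here p̂ = 836/965 = 0.86632 and z = 1.645 (z² = 2.706025).
Denominator 1 + z²/n = 1 + 2.706025/965 = 1.002804.
Adjusted center: (0.86632 + z²/(2n))/1.002804 = 0.86530.
Radicand: p̂(1−p̂)/n + z²/(4n²) = 0.000120009 + 0.000000726 = 0.000120735.
Half-width = z·√(radicand)/denom = 1.645·0.010988/1.002804 = 0.01802.
CI: 0.86530 ± 0.01802 = (0.8473, 0.8833).

(0.8473, 0.8833)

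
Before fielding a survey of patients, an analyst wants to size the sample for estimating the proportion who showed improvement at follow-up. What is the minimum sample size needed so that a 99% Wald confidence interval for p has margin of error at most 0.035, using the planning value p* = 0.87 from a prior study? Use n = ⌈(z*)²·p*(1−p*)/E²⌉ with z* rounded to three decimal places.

The 99% critical value is z* = 2.576.
p*(1−p*) = 0.87·0.13 = 0.1131.
(z*)²·p*(1−p*)/E² = 6.635776·0.1131/0.001225 = 612.658.
⌈612.658⌉ = 613.

n = 613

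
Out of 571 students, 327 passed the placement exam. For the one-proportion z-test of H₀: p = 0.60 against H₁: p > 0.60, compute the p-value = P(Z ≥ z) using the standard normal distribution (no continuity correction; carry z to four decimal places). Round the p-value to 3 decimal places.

p-value = 0.909

With x = 327 successes in n = 571, p̂ = 0.57268.
Null standard error: √(0.60·0.40/571) = √0.000420315 = 0.020502.
Test statistic (full precision, shown to 4 dp): z = (327/571 − 0.60)/SE₀ ≈ -1.3326.
From the standard normal, P(Z ≥ z) = 0.909.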